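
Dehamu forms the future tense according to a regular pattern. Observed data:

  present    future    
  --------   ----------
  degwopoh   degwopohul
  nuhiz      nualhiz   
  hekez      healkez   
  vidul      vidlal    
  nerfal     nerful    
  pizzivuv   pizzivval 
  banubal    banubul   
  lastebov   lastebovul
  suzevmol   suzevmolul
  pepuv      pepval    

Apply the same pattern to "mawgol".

vidul and nerfal both end in -l yet inflect differently (vidlal, nerful), so the final letter is not what conditions the rule; the last vowel is.
"mawgol" has last vowel 'o'. The stems whose last vowel is 'o' (suzevmol → suzevmolul, lastebov → lastebovul, degwopoh → degwopohul) add -ul.
The other patterns: stems whose last vowel is 'u' delete the last vowel and add -al; stems whose last vowel is 'a' change the last vowel to 'u'; stems whose last vowel is 'e' or 'i' insert -al- after the first vowel.
So mawgol → mawgolul.

mawgolul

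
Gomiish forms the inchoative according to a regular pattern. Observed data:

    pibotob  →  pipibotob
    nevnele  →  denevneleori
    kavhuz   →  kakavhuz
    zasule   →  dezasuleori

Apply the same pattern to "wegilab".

nevnele and pibotob both have 3 vowels yet inflect differently (denevneleori, pipibotob), so the number of vowels is not what conditions the rule; whether the stem ends in a vowel or a consonant is.
"wegilab" ends in a consonant. The stems ending in a consonant (pibotob → pipibotob, kavhuz → kakavhuz) repeat the first consonant+vowel as a prefix.
So wegilab → wewegilab.

wewegilab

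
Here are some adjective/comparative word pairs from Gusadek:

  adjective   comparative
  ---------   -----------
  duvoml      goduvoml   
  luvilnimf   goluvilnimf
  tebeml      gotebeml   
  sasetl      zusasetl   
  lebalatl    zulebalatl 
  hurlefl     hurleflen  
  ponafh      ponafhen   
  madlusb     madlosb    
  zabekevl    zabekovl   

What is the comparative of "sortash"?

sortosh

"sortash" has second-to-last letter 's'. The one such stem in the data (madlusb → madlosb) changes the last vowel to 'o' (as does zabekevl), so the same rule applies.
So sortash → sortosh.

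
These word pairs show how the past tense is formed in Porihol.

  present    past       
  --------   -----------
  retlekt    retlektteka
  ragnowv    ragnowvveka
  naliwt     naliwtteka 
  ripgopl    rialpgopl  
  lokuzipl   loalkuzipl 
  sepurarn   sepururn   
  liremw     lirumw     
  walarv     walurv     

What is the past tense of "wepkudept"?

ragnowv and walarv both end in -v yet inflect differently (ragnowvveka, walurv), so the final letter is not what conditions the rule; the second-to-last letter is.
"wepkudept" has second-to-last letter 'p'. The stems whose second-to-last letter is 'p' (ripgopl → rialpgopl, lokuzipl → loalkuzipl) insert -al- after the first vowel.
So wepkudept → wealpkudept.

wealpkudept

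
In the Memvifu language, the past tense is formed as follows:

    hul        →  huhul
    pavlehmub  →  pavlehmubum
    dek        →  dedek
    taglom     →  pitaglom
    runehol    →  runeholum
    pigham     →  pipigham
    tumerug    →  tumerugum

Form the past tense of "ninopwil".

ninopwilum

hul and runehol both end in -l yet inflect differently (huhul, runeholum), so the final letter is not what conditions the rule; the number of vowels is.
"ninopwil" has 3 vowels. The stems with 3 vowels (runehol → runeholum, tumerug → tumerugum, pavlehmub → pavlehmubum) add -um.
The other patterns: stems with 1 vowel repeat the first consonant+vowel as a prefix; stems with 2 vowels add the prefix pi-.
So ninopwil → ninopwilum.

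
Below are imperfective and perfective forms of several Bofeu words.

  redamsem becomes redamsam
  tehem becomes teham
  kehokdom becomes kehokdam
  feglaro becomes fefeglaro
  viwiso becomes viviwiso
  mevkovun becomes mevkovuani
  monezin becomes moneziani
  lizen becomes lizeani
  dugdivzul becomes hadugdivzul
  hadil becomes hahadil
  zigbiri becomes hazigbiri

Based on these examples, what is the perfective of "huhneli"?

kehokdom and feglaro both have last vowel 'o' yet inflect differently (kehokdam, fefeglaro), so the last vowel is not what conditions the rule; the final letter is.
"huhneli" ends in -i. The one such stem in the data (zigbiri → hazigbiri) adds the prefix ha-, so the same rule applies.
So huhneli → hahuhneli.

hahuhneli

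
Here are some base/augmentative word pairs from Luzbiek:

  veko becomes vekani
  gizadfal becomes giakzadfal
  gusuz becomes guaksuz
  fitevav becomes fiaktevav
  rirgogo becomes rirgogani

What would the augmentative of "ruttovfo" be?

ruttovfani

rirgogo and gizadfal both have 3 vowels yet inflect differently (rirgogani, giakzadfal), so the number of vowels is not what conditions the rule; whether the stem ends in a vowel or a consonant is.
"ruttovfo" ends in a vowel. The stems ending in a vowel (veko → vekani, rirgogo → rirgogani) drop the final letter and add -ani.
So ruttovfo → ruttovfani.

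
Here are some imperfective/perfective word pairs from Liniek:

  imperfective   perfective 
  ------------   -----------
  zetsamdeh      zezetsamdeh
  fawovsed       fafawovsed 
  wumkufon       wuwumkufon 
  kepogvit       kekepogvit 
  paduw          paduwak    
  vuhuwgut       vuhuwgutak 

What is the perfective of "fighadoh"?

"fighadoh" has last vowel 'o'. The one such stem in the data (wumkufon → wuwumkufon) repeats the first consonant+vowel as a prefix (as do kepogvit, zetsamdeh), so the same rule applies.
So fighadoh → fifighadoh.

fifighadoh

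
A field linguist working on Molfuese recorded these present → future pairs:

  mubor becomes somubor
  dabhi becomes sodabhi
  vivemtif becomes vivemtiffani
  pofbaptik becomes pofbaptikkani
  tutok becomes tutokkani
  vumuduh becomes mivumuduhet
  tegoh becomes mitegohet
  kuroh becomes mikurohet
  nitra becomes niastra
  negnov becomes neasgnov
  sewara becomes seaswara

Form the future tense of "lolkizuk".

lolkizukkani

"lolkizuk" ends in -k. The stems ending in -k (pofbaptik → pofbaptikkani, tutok → tutokkani) double the final consonant and add -ani.
The other patterns: stems ending in -i or -r add the prefix so-; stems ending in -h add mi- … -et around the stem; stems ending in -a or -v insert -as- after the first vowel.
So lolkizuk → lolkizukkani.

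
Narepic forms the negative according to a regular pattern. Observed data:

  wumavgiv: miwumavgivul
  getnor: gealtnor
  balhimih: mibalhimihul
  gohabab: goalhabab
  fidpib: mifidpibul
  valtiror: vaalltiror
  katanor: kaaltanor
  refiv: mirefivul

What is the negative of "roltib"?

fidpib and gohabab both end in -b yet inflect differently (mifidpibul, goalhabab), so the final letter is not what conditions the rule; the last vowel is.
"roltib" has last vowel 'i'. The stems whose last vowel is 'i' (balhimih → mibalhimihul, refiv → mirefivul, fidpib → mifidpibul) add mi- … -ul around the stem.
So roltib → miroltibul.

miroltibul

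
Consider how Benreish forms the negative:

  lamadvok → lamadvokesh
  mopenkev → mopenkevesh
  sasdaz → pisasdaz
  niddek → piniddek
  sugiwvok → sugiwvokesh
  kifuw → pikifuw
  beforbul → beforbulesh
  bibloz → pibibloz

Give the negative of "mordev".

pimordev

"mordev" has 2 vowels. The stems with 2 vowels (niddek → piniddek, kifuw → pikifuw, sasdaz → pisasdaz) add the prefix pi-.
The other pattern: stems with 3 vowels add -esh.
So mordev → pimordev.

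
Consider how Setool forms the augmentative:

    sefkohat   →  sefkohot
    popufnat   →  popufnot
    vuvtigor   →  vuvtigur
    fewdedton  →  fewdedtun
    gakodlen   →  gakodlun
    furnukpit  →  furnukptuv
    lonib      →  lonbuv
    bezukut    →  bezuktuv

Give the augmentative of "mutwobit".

mutwobtuv

"mutwobit" has last vowel 'i'. The stems whose last vowel is 'i' (furnukpit → furnukptuv, lonib → lonbuv) delete the last vowel and add -uv.
The other patterns: stems whose last vowel is 'a' change the last vowel to 'o'; stems whose last vowel is 'e' or 'o' change the last vowel to 'u'.
So mutwobit → mutwobtuv.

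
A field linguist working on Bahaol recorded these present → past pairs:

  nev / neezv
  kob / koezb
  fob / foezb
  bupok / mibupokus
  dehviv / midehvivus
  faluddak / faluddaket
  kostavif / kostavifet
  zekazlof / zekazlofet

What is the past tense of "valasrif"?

nev and dehviv both end in -v yet inflect differently (neezv, midehvivus), so the final letter is not what conditions the rule; the number of vowels is.
"valasrif" has 3 vowels. The stems with 3 vowels (faluddak → faluddaket, kostavif → kostavifet, zekazlof → zekazlofet) add -et.
The other patterns: stems with 1 vowel insert -ez- after the first vowel; stems with 2 vowels add mi- … -us around the stem.
So valasrif → valasrifet.

valasrifet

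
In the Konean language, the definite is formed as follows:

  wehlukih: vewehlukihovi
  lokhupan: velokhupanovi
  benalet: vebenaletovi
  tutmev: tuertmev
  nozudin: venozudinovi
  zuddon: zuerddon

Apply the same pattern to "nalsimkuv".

"nalsimkuv" has 3 vowels. The stems with 3 vowels (wehlukih → vewehlukihovi, benalet → vebenaletovi, lokhupan → velokhupanovi) add ve- … -ovi around the stem.
The other pattern: stems with 2 vowels insert -er- after the first vowel.
So nalsimkuv → venalsimkuvovi.

venalsimkuvovi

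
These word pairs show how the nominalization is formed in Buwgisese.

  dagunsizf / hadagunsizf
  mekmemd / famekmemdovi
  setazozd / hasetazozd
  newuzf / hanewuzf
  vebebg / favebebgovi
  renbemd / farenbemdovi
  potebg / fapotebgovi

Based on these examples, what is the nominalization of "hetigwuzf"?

"hetigwuzf" has second-to-last letter 'z'. The stems whose second-to-last letter is 'z' (setazozd → hasetazozd, newuzf → hanewuzf, dagunsizf → hadagunsizf) add the prefix ha-.
The other pattern: stems whose second-to-last letter is 'b' or 'm' add fa- … -ovi around the stem.
So hetigwuzf → hahetigwuzf.

hahetigwuzf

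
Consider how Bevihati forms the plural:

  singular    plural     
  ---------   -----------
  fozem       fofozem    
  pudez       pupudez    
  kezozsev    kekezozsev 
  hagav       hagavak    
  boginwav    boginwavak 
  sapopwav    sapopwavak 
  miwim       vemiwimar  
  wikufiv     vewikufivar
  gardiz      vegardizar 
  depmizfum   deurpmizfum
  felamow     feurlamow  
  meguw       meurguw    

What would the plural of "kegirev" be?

kekegirev

kezozsev and hagav both end in -v yet inflect differently (kekezozsev, hagavak), so the final letter is not what conditions the rule; the last vowel is.
"kegirev" has last vowel 'e'. The stems whose last vowel is 'e' (fozem → fofozem, pudez → pupudez, kezozsev → kekezozsev) repeat the first consonant+vowel as a prefix.
So kegirev → kekegirev.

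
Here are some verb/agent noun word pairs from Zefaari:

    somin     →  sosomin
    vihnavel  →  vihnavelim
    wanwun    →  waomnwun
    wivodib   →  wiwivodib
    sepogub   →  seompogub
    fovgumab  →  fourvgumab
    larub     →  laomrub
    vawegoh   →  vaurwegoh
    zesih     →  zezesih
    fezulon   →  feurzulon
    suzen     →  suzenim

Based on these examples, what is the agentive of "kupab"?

kuurpab

sepogub and fovgumab both end in -b yet inflect differently (seompogub, fourvgumab), so the final letter is not what conditions the rule; the last vowel is.
"kupab" has last vowel 'a'. The one such stem in the data (fovgumab → fourvgumab) inserts -ur- after the first vowel (as do vawegoh, fezulon), so the same rule applies.
So kupab → kuurpab.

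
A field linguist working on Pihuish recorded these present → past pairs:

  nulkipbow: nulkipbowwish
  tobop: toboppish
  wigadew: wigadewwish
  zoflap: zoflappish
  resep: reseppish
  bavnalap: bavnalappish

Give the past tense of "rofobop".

Every pair shown (nulkipbow → nulkipbowwish, tobop → toboppish, wigadew → wigadewwish, …) follows the same rule: double the final consonant and add -ish.
So rofobop → rofoboppish.

rofoboppish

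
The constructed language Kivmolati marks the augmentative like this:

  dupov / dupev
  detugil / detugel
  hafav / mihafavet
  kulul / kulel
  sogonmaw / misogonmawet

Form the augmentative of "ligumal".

"ligumal" has last vowel 'a'. The stems whose last vowel is 'a' (hafav → mihafavet, sogonmaw → misogonmawet) add mi- … -et around the stem.
The other pattern: stems whose last vowel is 'i', 'o' or 'u' change the last vowel to 'e'.
So ligumal → miligumalet.

miligumalet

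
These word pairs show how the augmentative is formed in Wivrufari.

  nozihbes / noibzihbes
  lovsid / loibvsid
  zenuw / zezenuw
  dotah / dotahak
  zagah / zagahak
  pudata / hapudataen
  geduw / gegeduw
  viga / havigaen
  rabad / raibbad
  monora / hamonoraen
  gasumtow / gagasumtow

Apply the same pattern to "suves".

zagah and monora both have last vowel 'a' yet inflect differently (zagahak, hamonoraen), so the last vowel is not what conditions the rule; the final letter is.
"suves" ends in -s. The one such stem in the data (nozihbes → noibzihbes) inserts -ib- after the first vowel (as do lovsid, rabad), so the same rule applies.
So suves → suibves.

suibves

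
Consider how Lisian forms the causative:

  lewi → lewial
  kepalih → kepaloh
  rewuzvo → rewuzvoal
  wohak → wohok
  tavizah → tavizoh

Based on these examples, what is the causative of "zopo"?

"zopo" ends in a vowel. The stems ending in a vowel (lewi → lewial, rewuzvo → rewuzvoal) add -al.
The other pattern: stems ending in a consonant change the last vowel to 'o'.
So zopo → zopoal.

zopoal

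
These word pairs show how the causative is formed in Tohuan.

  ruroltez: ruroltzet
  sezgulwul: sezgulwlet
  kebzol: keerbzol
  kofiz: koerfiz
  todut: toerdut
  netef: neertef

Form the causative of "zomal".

zoermal

sezgulwul and kebzol both end in -l yet inflect differently (sezgulwlet, keerbzol), so the final letter is not what conditions the rule; the number of vowels is.
"zomal" has 2 vowels. The stems with 2 vowels (kebzol → keerbzol, kofiz → koerfiz, todut → toerdut) insert -er- after the first vowel.
The other pattern: stems with 3 vowels delete the last vowel and add -et.
So zomal → zoermal.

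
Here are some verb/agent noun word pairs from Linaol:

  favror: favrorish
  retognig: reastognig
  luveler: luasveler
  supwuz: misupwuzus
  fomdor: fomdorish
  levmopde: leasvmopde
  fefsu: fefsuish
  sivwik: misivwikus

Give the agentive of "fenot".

fomdor and luveler both end in -r yet inflect differently (fomdorish, luasveler), so the final letter is not what conditions the rule; the first letter is.
"fenot" begins with f-. The stems beginning with f- (fomdor → fomdorish, fefsu → fefsuish, favror → favrorish) add -ish.
The other patterns: stems beginning with s- add mi- … -us around the stem; stems beginning with l- or r- insert -as- after the first vowel.
So fenot → fenotish.

fenotish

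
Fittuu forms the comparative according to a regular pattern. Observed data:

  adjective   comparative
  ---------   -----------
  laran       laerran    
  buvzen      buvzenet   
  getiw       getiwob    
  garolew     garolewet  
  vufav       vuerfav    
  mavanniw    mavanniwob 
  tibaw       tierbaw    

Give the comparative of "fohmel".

fohmelet

tibaw and mavanniw both end in -w yet inflect differently (tierbaw, mavanniwob), so the final letter is not what conditions the rule; the last vowel is.
"fohmel" has last vowel 'e'. The stems whose last vowel is 'e' (buvzen → buvzenet, garolew → garolewet) add -et.
The other patterns: stems whose last vowel is 'a' insert -er- after the first vowel; stems whose last vowel is 'i' add -ob.
So fohmel → fohmelet.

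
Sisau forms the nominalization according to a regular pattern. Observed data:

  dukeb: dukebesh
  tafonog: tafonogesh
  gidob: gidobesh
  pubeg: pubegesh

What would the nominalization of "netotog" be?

Every pair shown (dukeb → dukebesh, tafonog → tafonogesh, gidob → gidobesh, …) follows the same rule: add -esh.
So netotog → netotogesh.

netotogesh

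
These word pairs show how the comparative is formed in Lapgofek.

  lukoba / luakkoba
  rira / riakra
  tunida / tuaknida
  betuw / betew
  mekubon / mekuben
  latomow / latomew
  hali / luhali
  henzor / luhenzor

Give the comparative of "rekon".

"rekon" ends in -n. The one such stem in the data (mekubon → mekuben) changes the last vowel to 'e' (as do betuw, latomow), so the same rule applies.
The other patterns: stems ending in -a insert -ak- after the first vowel; stems ending in -i or -r add the prefix lu-.
So rekon → reken.

reken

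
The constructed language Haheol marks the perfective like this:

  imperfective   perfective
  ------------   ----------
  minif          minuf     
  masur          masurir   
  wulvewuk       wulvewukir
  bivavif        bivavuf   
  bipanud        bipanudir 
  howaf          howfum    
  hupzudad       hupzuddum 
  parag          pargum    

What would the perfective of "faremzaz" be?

faremzzum

hupzudad and bipanud both end in -d yet inflect differently (hupzuddum, bipanudir), so the final letter is not what conditions the rule; the last vowel is.
"faremzaz" has last vowel 'a'. The stems whose last vowel is 'a' (parag → pargum, howaf → howfum, hupzudad → hupzuddum) delete the last vowel and add -um.
The other patterns: stems whose last vowel is 'u' add -ir; stems whose last vowel is 'i' change the last vowel to 'u'.
So faremzaz → faremzzum.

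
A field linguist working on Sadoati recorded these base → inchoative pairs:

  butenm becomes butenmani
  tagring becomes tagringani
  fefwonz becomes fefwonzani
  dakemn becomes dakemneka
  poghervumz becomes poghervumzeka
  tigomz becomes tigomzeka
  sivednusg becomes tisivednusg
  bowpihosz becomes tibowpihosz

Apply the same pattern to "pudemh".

pudemheka

fefwonz and poghervumz both end in -z yet inflect differently (fefwonzani, poghervumzeka), so the final letter is not what conditions the rule; the second-to-last letter is.
"pudemh" has second-to-last letter 'm'. The stems whose second-to-last letter is 'm' (dakemn → dakemneka, poghervumz → poghervumzeka, tigomz → tigomzeka) add -eka.
The other patterns: stems whose second-to-last letter is 'n' add -ani; stems whose second-to-last letter is 's' add the prefix ti-.
So pudemh → pudemheka.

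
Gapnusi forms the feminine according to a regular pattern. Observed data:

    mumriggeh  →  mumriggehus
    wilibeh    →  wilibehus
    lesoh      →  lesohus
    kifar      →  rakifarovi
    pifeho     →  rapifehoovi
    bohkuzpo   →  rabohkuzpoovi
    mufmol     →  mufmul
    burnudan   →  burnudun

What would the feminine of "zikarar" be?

lesoh and pifeho both have last vowel 'o' yet inflect differently (lesohus, rapifehoovi), so the last vowel is not what conditions the rule; the final letter is.
"zikarar" ends in -r. The one such stem in the data (kifar → rakifarovi) adds ra- … -ovi around the stem, so the same rule applies.
The other patterns: stems ending in -h add -us; stems ending in -l or -n change the last vowel to 'u'.
So zikarar → razikararovi.

razikararovi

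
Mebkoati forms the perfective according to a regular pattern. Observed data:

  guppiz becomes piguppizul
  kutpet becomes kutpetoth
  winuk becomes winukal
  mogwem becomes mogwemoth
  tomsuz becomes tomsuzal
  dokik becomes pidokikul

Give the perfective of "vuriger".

tomsuz and guppiz both end in -z yet inflect differently (tomsuzal, piguppizul), so the final letter is not what conditions the rule; the last vowel is.
"vuriger" has last vowel 'e'. The stems whose last vowel is 'e' (kutpet → kutpetoth, mogwem → mogwemoth) add -oth.
The other patterns: stems whose last vowel is 'u' add -al; stems whose last vowel is 'i' add pi- … -ul around the stem.
So vuriger → vurigeroth.

vurigeroth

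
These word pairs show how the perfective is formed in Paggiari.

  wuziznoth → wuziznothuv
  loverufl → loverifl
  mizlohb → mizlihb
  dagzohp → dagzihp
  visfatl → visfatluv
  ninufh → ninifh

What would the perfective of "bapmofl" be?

visfatl and loverufl both end in -l yet inflect differently (visfatluv, loverifl), so the final letter is not what conditions the rule; the second-to-last letter is.
"bapmofl" has second-to-last letter 'f'. The stems whose second-to-last letter is 'f' (loverufl → loverifl, ninufh → ninifh) change the last vowel to 'i'.
So bapmofl → bapmifl.

bapmifl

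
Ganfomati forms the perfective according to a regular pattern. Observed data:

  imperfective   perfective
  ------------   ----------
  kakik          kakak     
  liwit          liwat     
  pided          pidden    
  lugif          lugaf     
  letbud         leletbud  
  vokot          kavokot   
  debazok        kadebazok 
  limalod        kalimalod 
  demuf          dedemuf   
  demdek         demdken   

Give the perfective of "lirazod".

letbud and limalod both end in -d yet inflect differently (leletbud, kalimalod), so the final letter is not what conditions the rule; the last vowel is.
"lirazod" has last vowel 'o'. The stems whose last vowel is 'o' (debazok → kadebazok, vokot → kavokot, limalod → kalimalod) add the prefix ka-.
So lirazod → kalirazod.

kalirazod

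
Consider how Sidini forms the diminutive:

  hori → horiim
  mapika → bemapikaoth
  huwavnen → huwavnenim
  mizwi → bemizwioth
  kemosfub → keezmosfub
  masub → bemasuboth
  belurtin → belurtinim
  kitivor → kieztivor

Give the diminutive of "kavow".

"kavow" begins with k-. The stems beginning with k- (kemosfub → keezmosfub, kitivor → kieztivor) insert -ez- after the first vowel.
So kavow → kaezvow.

kaezvow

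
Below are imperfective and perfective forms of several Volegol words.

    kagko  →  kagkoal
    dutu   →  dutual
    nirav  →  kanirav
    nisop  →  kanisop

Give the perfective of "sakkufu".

sakkufual

kagko and nisop both have last vowel 'o' yet inflect differently (kagkoal, kanisop), so the last vowel is not what conditions the rule; whether the stem ends in a vowel or a consonant is.
"sakkufu" ends in a vowel. The stems ending in a vowel (kagko → kagkoal, dutu → dutual) add -al.
The other pattern: stems ending in a consonant add the prefix ka-.
So sakkufu → sakkufual.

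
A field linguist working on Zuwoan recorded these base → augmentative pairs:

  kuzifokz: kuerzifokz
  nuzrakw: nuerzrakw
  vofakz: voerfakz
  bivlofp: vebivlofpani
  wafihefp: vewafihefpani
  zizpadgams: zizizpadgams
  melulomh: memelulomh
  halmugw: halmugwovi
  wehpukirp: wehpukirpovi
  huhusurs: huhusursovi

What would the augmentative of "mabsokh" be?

maerbsokh

nuzrakw and halmugw both end in -w yet inflect differently (nuerzrakw, halmugwovi), so the final letter is not what conditions the rule; the second-to-last letter is.
"mabsokh" has second-to-last letter 'k'. The stems whose second-to-last letter is 'k' (kuzifokz → kuerzifokz, nuzrakw → nuerzrakw, vofakz → voerfakz) insert -er- after the first vowel.
The other patterns: stems whose second-to-last letter is 'f' add ve- … -ani around the stem; stems whose second-to-last letter is 'm' repeat the first consonant+vowel as a prefix; stems whose second-to-last letter is 'g' or 'r' add -ovi.
So mabsokh → maerbsokh.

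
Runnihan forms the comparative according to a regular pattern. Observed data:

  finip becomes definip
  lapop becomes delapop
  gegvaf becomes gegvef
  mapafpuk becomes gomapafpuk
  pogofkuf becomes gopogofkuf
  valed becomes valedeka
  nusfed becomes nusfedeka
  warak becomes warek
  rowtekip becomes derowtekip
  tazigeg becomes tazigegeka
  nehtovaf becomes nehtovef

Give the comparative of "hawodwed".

gegvaf and pogofkuf both end in -f yet inflect differently (gegvef, gopogofkuf), so the final letter is not what conditions the rule; the last vowel is.
"hawodwed" has last vowel 'e'. The stems whose last vowel is 'e' (valed → valedeka, tazigeg → tazigegeka, nusfed → nusfedeka) add -eka.
So hawodwed → hawodwedeka.

hawodwedeka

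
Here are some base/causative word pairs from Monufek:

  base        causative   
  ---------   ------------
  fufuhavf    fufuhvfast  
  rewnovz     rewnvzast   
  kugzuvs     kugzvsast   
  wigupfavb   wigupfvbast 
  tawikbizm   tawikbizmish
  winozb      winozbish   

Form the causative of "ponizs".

wigupfavb and winozb both end in -b yet inflect differently (wigupfvbast, winozbish), so the final letter is not what conditions the rule; the second-to-last letter is.
"ponizs" has second-to-last letter 'z'. The stems whose second-to-last letter is 'z' (tawikbizm → tawikbizmish, winozb → winozbish) add -ish.
The other pattern: stems whose second-to-last letter is 'v' delete the last vowel and add -ast.
So ponizs → ponizsish.

ponizsish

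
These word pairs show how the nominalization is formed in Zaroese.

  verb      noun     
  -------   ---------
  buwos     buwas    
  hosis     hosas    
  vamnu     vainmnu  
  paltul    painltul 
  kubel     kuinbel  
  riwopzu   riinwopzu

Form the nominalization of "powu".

"powu" ends in -u. The stems ending in -u (vamnu → vainmnu, riwopzu → riinwopzu) insert -in- after the first vowel.
So powu → poinwu.

poinwu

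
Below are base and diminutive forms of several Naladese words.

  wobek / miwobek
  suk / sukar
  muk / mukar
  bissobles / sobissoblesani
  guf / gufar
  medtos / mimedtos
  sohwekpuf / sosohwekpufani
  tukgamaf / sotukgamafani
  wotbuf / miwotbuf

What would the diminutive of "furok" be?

"furok" has 2 vowels. The stems with 2 vowels (medtos → mimedtos, wobek → miwobek, wotbuf → miwotbuf) add the prefix mi-.
So furok → mifurok.

mifurok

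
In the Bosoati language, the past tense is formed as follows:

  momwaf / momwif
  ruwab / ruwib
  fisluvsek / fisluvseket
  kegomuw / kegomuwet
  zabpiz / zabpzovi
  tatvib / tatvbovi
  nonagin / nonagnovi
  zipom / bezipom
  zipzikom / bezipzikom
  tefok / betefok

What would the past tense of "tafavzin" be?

tafavznovi

ruwab and tatvib both end in -b yet inflect differently (ruwib, tatvbovi), so the final letter is not what conditions the rule; the last vowel is.
"tafavzin" has last vowel 'i'. The stems whose last vowel is 'i' (zabpiz → zabpzovi, tatvib → tatvbovi, nonagin → nonagnovi) delete the last vowel and add -ovi.
The other patterns: stems whose last vowel is 'a' change the last vowel to 'i'; stems whose last vowel is 'e' or 'u' add -et; stems whose last vowel is 'o' add the prefix be-.
So tafavzin → tafavznovi.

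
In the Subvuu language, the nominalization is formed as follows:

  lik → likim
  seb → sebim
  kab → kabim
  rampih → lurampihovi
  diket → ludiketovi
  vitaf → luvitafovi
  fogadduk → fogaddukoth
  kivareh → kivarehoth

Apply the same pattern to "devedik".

lik and fogadduk both end in -k yet inflect differently (likim, fogaddukoth), so the final letter is not what conditions the rule; the number of vowels is.
"devedik" has 3 vowels. The stems with 3 vowels (fogadduk → fogaddukoth, kivareh → kivarehoth) add -oth.
So devedik → devedikoth.

devedikoth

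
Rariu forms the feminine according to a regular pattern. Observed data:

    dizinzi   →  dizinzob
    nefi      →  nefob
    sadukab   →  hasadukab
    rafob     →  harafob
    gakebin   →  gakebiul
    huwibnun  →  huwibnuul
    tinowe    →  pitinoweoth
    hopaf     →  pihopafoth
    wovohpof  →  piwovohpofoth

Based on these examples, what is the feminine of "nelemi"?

dizinzi and gakebin both have last vowel 'i' yet inflect differently (dizinzob, gakebiul), so the last vowel is not what conditions the rule; the final letter is.
"nelemi" ends in -i. The stems ending in -i (dizinzi → dizinzob, nefi → nefob) drop the final letter and add -ob.
The other patterns: stems ending in -b add the prefix ha-; stems ending in -n drop the final letter and add -ul; stems ending in -e or -f add pi- … -oth around the stem.
So nelemi → nelemob.

nelemob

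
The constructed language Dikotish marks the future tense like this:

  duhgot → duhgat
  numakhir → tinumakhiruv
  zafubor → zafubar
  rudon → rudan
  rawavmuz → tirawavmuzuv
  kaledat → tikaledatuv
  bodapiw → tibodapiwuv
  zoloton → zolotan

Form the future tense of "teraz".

duhgot and kaledat both end in -t yet inflect differently (duhgat, tikaledatuv), so the final letter is not what conditions the rule; the last vowel is.
"teraz" has last vowel 'a'. The one such stem in the data (kaledat → tikaledatuv) adds ti- … -uv around the stem, so the same rule applies.
So teraz → titerazuv.

titerazuv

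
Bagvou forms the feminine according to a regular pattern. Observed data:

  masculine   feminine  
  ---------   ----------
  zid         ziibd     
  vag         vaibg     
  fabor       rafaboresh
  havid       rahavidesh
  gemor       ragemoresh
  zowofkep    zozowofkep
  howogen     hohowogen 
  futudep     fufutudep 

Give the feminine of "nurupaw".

nunurupaw

zid and havid both end in -d yet inflect differently (ziibd, rahavidesh), so the final letter is not what conditions the rule; the number of vowels is.
"nurupaw" has 3 vowels. The stems with 3 vowels (zowofkep → zozowofkep, howogen → hohowogen, futudep → fufutudep) repeat the first consonant+vowel as a prefix.
So nurupaw → nunurupaw.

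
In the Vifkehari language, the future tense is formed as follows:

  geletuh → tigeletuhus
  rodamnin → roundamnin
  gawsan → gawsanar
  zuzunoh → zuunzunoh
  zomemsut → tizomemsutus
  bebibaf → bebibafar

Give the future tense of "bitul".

geletuh and zuzunoh both end in -h yet inflect differently (tigeletuhus, zuunzunoh), so the final letter is not what conditions the rule; the last vowel is.
"bitul" has last vowel 'u'. The stems whose last vowel is 'u' (geletuh → tigeletuhus, zomemsut → tizomemsutus) add ti- … -us around the stem.
The other patterns: stems whose last vowel is 'i' or 'o' insert -un- after the first vowel; stems whose last vowel is 'a' add -ar.
So bitul → tibitulus.

tibitulus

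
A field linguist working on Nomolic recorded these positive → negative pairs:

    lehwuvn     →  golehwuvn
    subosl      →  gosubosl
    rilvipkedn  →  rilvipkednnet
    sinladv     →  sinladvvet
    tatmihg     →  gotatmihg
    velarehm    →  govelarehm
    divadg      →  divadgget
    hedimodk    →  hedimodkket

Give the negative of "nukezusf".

"nukezusf" has second-to-last letter 's'. The one such stem in the data (subosl → gosubosl) adds the prefix go-, so the same rule applies.
The other pattern: stems whose second-to-last letter is 'd' double the final consonant and add -et.
So nukezusf → gonukezusf.

gonukezusf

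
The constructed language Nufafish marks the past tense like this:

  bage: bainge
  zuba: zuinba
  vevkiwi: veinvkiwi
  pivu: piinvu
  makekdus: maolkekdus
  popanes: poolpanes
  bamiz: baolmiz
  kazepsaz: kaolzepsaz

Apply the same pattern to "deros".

"deros" ends in a consonant. The stems ending in a consonant (makekdus → maolkekdus, popanes → poolpanes, bamiz → baolmiz) insert -ol- after the first vowel.
The other pattern: stems ending in a vowel insert -in- after the first vowel.
So deros → deolros.

deolros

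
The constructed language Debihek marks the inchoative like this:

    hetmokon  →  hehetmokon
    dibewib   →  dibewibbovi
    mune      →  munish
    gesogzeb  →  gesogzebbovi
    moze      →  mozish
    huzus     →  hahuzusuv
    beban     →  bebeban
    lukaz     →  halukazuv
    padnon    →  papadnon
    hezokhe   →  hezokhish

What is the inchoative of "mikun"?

gesogzeb and mune both have last vowel 'e' yet inflect differently (gesogzebbovi, munish), so the last vowel is not what conditions the rule; the final letter is.
"mikun" ends in -n. The stems ending in -n (hetmokon → hehetmokon, padnon → papadnon, beban → bebeban) repeat the first consonant+vowel as a prefix.
So mikun → mimikun.

mimikun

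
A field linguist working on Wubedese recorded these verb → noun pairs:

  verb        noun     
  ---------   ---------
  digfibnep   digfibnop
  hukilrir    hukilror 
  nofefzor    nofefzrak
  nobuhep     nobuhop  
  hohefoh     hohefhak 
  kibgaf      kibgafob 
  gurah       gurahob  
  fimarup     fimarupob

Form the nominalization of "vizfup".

vizfupob

nofefzor and hukilrir both end in -r yet inflect differently (nofefzrak, hukilror), so the final letter is not what conditions the rule; the last vowel is.
"vizfup" has last vowel 'u'. The one such stem in the data (fimarup → fimarupob) adds -ob, so the same rule applies.
So vizfup → vizfupob.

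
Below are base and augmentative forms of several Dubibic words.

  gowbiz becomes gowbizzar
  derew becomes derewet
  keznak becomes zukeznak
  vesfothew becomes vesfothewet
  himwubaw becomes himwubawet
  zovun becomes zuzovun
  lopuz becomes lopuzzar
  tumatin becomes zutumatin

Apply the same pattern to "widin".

lopuz and zovun both have last vowel 'u' yet inflect differently (lopuzzar, zuzovun), so the last vowel is not what conditions the rule; the final letter is.
"widin" ends in -n. The stems ending in -n (zovun → zuzovun, tumatin → zutumatin) add the prefix zu-.
So widin → zuwidin.

zuwidin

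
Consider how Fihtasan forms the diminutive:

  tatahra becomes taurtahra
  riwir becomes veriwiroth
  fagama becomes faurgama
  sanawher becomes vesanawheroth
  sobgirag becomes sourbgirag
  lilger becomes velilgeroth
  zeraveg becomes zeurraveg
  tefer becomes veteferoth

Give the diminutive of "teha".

teurha

sanawher and zeraveg both have last vowel 'e' yet inflect differently (vesanawheroth, zeurraveg), so the last vowel is not what conditions the rule; the final letter is.
"teha" ends in -a. The stems ending in -a (fagama → faurgama, tatahra → taurtahra) insert -ur- after the first vowel.
So teha → teurha.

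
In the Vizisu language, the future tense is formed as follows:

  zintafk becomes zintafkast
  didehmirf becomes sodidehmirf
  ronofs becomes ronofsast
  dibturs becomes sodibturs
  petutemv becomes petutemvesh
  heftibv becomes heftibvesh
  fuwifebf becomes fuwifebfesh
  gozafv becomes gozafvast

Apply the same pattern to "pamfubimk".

"pamfubimk" has second-to-last letter 'm'. The one such stem in the data (petutemv → petutemvesh) adds -esh, so the same rule applies.
So pamfubimk → pamfubimkesh.

pamfubimkesh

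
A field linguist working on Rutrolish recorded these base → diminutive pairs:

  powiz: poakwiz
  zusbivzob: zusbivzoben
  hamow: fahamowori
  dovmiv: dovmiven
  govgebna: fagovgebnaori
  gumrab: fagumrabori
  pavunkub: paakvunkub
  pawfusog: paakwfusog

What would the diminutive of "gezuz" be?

"gezuz" begins with g-. The stems beginning with g- (gumrab → fagumrabori, govgebna → fagovgebnaori) add fa- … -ori around the stem.
The other patterns: stems beginning with p- insert -ak- after the first vowel; stems beginning with d- or z- add -en.
So gezuz → fagezuzori.

fagezuzori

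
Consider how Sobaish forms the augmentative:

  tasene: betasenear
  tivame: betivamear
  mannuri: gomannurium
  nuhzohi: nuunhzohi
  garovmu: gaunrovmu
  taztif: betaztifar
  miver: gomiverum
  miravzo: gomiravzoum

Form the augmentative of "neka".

mannuri and nuhzohi both end in -i yet inflect differently (gomannurium, nuunhzohi), so the final letter is not what conditions the rule; the first letter is.
"neka" begins with n-. The one such stem in the data (nuhzohi → nuunhzohi) inserts -un- after the first vowel (as does garovmu), so the same rule applies.
The other patterns: stems beginning with m- add go- … -um around the stem; stems beginning with t- add be- … -ar around the stem.
So neka → neunka.

neunka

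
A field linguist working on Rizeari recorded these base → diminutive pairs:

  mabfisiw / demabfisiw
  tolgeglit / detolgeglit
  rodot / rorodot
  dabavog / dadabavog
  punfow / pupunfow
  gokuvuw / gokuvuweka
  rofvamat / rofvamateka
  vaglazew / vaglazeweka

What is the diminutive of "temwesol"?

tolgeglit and rodot both end in -t yet inflect differently (detolgeglit, rorodot), so the final letter is not what conditions the rule; the last vowel is.
"temwesol" has last vowel 'o'. The stems whose last vowel is 'o' (rodot → rorodot, dabavog → dadabavog, punfow → pupunfow) repeat the first consonant+vowel as a prefix.
So temwesol → tetemwesol.

tetemwesol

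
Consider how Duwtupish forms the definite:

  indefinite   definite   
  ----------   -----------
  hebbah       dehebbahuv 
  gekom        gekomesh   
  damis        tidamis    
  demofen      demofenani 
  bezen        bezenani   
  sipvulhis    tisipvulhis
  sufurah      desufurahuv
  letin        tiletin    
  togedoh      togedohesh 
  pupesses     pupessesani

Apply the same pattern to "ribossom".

ribossomesh

pupesses and damis both end in -s yet inflect differently (pupessesani, tidamis), so the final letter is not what conditions the rule; the last vowel is.
"ribossom" has last vowel 'o'. The stems whose last vowel is 'o' (togedoh → togedohesh, gekom → gekomesh) add -esh.
The other patterns: stems whose last vowel is 'e' add -ani; stems whose last vowel is 'i' add the prefix ti-; stems whose last vowel is 'a' add de- … -uv around the stem.
So ribossom → ribossomesh.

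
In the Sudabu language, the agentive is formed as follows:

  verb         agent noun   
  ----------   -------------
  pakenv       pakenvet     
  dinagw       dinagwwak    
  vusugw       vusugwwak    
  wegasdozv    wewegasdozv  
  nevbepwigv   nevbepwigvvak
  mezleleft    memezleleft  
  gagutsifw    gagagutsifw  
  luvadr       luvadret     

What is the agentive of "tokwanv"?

tokwanvet

pakenv and nevbepwigv both end in -v yet inflect differently (pakenvet, nevbepwigvvak), so the final letter is not what conditions the rule; the second-to-last letter is.
"tokwanv" has second-to-last letter 'n'. The one such stem in the data (pakenv → pakenvet) adds -et, so the same rule applies.
So tokwanv → tokwanvet.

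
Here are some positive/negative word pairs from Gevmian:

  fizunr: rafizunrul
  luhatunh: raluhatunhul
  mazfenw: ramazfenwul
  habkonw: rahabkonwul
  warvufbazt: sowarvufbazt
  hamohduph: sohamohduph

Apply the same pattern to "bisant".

luhatunh and hamohduph both end in -h yet inflect differently (raluhatunhul, sohamohduph), so the final letter is not what conditions the rule; the second-to-last letter is.
"bisant" has second-to-last letter 'n'. The stems whose second-to-last letter is 'n' (fizunr → rafizunrul, luhatunh → raluhatunhul, mazfenw → ramazfenwul) add ra- … -ul around the stem.
The other pattern: stems whose second-to-last letter is 'p' or 'z' add the prefix so-.
So bisant → rabisantul.

rabisantul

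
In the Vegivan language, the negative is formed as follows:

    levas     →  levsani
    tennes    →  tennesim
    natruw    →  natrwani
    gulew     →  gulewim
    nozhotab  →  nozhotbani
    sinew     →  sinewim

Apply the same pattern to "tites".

tennes and levas both end in -s yet inflect differently (tennesim, levsani), so the final letter is not what conditions the rule; the last vowel is.
"tites" has last vowel 'e'. The stems whose last vowel is 'e' (tennes → tennesim, sinew → sinewim, gulew → gulewim) add -im.
So tites → titesim.

titesim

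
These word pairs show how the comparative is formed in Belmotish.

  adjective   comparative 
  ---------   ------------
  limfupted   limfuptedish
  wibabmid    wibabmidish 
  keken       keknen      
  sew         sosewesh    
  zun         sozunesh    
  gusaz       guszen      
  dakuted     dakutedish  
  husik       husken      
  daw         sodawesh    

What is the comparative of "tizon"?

tiznen

zun and keken both end in -n yet inflect differently (sozunesh, keknen), so the final letter is not what conditions the rule; the number of vowels is.
"tizon" has 2 vowels. The stems with 2 vowels (keken → keknen, gusaz → guszen, husik → husken) delete the last vowel and add -en.
So tizon → tiznen.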